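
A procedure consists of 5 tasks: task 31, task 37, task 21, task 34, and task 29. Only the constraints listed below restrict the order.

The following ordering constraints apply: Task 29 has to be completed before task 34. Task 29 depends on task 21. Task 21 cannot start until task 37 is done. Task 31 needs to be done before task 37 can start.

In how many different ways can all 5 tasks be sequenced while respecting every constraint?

1

Task 31 is the only task with nothing required before it, so every ordering starts there.
Continuing from there, at each step only one task has all its prerequisites placed, so the ordering is fully determined — there is exactly 1.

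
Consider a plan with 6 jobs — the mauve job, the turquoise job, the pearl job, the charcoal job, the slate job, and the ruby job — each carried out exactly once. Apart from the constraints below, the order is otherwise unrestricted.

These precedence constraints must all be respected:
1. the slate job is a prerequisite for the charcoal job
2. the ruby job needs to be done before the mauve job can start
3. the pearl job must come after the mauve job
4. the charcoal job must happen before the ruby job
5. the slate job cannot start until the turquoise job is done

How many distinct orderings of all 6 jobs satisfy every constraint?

Only the turquoise job has no prerequisites, so it must go first.
Continuing from there, at each step only one job has all its prerequisites placed, so the ordering is fully determined — there is exactly 1.

1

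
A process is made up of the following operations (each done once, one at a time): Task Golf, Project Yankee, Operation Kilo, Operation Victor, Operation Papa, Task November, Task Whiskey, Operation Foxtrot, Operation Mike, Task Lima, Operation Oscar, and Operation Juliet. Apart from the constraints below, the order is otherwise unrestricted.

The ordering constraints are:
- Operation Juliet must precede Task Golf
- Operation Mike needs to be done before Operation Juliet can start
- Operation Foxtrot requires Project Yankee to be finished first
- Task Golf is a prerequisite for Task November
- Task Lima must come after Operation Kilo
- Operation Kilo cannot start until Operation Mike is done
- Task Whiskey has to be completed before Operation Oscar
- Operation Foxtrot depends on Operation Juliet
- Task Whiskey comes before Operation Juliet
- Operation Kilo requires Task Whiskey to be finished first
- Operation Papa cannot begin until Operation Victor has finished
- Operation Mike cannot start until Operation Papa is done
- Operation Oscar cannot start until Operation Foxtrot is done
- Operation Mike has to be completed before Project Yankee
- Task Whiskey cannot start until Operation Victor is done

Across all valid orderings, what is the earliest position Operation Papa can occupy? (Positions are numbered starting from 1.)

2

Working backwards through the constraints from Operation Papa, its only required predecessor is Operation Victor.
So at minimum 1 operation comes before Operation Papa, putting Operation Papa no earlier than position 2. That position is achievable by scheduling exactly that predecessor first.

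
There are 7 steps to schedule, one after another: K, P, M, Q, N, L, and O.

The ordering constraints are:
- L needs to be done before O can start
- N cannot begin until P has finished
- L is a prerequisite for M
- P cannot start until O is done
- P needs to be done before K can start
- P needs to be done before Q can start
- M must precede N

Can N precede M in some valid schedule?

There is a dependency chain M → N, so N always comes after M.
Hence N can never be scheduled before M.

No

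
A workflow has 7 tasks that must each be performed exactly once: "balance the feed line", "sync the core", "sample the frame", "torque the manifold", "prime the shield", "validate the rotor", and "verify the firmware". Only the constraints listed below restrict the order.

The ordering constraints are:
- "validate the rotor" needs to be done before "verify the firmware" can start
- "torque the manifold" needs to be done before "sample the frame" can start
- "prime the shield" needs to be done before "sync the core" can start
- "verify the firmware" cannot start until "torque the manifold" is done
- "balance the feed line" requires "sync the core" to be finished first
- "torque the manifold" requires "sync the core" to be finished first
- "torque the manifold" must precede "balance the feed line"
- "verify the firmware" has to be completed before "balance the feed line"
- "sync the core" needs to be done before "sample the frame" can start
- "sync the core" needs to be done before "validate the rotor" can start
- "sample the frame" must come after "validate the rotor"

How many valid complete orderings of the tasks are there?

6

Only "prime the shield" has no prerequisites, so it must go first.
Enumerating by repeatedly choosing an available task (one whose prerequisites are all placed) gives 6 distinct complete orderings.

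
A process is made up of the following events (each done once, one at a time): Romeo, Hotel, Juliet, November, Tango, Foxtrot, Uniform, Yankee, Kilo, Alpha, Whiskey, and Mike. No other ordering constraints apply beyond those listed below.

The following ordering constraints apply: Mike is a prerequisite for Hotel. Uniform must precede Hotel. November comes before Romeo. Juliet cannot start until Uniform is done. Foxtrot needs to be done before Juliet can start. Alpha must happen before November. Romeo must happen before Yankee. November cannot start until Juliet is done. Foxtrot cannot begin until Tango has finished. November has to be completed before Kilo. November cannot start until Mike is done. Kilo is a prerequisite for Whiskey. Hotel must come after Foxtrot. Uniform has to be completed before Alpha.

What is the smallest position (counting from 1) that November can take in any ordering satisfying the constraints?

Working backwards through the constraints from November, its full set of required predecessors is Juliet, Tango, Foxtrot, Uniform, Alpha, Mike — 6 of them.
So at minimum 6 events come before November, putting November no earlier than position 7. That position is achievable by scheduling exactly those predecessors first.

7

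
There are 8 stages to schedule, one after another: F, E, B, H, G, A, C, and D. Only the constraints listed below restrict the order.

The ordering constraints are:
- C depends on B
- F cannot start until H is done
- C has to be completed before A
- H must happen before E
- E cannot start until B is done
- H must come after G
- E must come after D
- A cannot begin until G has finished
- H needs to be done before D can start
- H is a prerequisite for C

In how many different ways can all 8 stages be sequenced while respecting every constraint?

114

2 stages have no prerequisites (B, G), so any of them could come first.
Counting all ways to extend the partial order to a total order gives 114.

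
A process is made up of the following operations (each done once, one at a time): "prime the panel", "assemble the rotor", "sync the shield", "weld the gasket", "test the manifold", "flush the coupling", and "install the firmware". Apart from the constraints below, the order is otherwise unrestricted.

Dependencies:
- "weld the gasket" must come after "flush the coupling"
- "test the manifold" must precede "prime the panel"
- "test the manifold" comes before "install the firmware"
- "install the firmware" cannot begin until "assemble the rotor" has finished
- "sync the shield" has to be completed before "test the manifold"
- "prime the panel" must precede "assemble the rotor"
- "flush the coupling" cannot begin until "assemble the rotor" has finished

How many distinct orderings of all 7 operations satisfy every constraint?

Only "sync the shield" has no prerequisites, so it must go first.
Counting all ways to extend the partial order to a total order gives 3.

3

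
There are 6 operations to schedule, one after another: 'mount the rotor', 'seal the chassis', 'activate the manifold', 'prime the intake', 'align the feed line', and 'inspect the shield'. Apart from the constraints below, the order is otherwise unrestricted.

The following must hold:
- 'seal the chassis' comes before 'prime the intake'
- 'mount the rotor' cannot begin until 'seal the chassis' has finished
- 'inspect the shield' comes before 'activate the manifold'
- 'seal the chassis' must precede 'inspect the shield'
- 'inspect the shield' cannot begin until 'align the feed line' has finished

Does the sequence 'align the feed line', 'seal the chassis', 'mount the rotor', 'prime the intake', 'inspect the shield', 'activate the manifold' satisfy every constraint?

Going through the constraints one by one, each required predecessor appears earlier in the sequence than its dependent — e.g. 'align the feed line' (position 1) is before 'inspect the shield' (position 5), as required.

Yes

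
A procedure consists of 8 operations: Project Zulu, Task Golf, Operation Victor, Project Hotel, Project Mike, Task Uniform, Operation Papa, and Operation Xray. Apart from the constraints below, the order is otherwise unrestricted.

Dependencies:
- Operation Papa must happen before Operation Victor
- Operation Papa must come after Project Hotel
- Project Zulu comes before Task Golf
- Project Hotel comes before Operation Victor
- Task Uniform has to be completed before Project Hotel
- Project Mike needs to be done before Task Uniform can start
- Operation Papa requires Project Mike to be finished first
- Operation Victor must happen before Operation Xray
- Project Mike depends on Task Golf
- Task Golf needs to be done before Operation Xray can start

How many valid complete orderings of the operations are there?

Project Zulu is the only operation with nothing required before it, so every ordering starts there.
Continuing from there, at each step only one operation has all its prerequisites placed, so the ordering is fully determined — there is exactly 1.

1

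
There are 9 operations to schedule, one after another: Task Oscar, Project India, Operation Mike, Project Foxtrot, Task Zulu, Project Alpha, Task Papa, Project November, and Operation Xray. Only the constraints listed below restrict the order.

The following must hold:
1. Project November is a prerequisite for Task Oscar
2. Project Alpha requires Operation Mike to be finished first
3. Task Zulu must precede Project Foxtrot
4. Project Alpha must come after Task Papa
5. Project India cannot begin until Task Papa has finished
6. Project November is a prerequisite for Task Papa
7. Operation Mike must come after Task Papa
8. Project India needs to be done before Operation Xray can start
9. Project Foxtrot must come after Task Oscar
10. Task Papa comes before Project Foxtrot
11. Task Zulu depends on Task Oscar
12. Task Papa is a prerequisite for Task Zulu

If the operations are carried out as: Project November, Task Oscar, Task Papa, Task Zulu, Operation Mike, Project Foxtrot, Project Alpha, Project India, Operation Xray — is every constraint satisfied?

Going through the constraints one by one, each required predecessor appears earlier in the sequence than its dependent — e.g. Task Papa (position 3) is before Project India (position 8), as required.

Yes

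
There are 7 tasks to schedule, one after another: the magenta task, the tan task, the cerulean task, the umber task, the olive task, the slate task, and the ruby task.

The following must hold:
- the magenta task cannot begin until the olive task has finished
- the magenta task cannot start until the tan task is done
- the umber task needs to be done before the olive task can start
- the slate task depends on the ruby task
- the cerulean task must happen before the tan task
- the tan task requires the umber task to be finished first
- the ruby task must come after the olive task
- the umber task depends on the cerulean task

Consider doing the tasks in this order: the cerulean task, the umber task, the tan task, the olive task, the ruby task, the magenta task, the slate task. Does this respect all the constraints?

Yes

Checking each listed constraint against this order: for instance, the tan task is in position 3 and the magenta task in position 6, so that constraint holds — and the remaining constraints check out the same way.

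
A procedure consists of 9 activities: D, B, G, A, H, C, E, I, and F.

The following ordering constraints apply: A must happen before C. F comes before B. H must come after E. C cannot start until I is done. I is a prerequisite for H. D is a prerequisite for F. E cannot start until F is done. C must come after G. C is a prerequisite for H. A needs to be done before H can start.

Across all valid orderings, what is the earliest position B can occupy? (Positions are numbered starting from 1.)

The activities that are forced before B, directly or transitively, are D, F. That's 2 activities.
With 2 mandatory predecessors, the earliest B can sit is position 2+1 = 3, and placing just those 2 first achieves it.

3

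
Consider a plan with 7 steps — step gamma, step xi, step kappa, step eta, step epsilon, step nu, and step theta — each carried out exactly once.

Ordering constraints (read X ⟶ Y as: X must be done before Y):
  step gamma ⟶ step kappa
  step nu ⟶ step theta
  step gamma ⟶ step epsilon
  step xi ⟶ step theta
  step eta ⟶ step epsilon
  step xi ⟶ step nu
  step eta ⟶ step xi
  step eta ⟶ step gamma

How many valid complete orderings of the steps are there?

40

Only step eta has no prerequisites, so it must go first.
Systematically extending each partial ordering one step at a time and counting, there are 40 complete orderings.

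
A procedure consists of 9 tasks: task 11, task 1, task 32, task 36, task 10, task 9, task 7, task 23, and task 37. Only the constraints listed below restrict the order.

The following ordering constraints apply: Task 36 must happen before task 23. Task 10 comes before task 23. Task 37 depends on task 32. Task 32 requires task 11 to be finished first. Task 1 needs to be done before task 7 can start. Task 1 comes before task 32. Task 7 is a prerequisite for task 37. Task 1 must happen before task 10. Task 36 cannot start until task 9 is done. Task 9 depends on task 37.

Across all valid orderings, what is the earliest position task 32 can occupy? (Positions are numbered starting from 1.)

Every task that must precede task 32 has to come before it. Tracing all chains that end at task 32, those tasks are: task 11, task 1 — 2 in total.
So at minimum 2 tasks come before task 32, putting task 32 no earlier than position 3. That position is achievable by scheduling exactly those predecessors first.

3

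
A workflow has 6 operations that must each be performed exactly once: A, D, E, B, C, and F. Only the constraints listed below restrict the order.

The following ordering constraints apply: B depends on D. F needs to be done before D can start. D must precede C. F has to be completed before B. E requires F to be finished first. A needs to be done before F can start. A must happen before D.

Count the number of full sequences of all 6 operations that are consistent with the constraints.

8

A is the only operation with nothing required before it, so every ordering starts there.
Counting all ways to extend the partial order to a total order gives 8.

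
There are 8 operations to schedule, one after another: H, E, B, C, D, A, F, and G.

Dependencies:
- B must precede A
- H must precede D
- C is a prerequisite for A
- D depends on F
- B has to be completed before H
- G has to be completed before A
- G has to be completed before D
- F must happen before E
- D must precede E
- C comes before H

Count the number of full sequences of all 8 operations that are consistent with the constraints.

4 operations have no prerequisites (B, C, F, G), so any of them could come first.
Systematically extending each partial ordering one operation at a time and counting, there are 164 complete orderings.

164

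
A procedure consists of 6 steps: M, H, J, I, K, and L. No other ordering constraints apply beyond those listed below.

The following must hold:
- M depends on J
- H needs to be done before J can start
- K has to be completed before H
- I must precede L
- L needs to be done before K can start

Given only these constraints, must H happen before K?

The constraints actually force K before H (via K → H), not the other way around.
So H never precedes K.

No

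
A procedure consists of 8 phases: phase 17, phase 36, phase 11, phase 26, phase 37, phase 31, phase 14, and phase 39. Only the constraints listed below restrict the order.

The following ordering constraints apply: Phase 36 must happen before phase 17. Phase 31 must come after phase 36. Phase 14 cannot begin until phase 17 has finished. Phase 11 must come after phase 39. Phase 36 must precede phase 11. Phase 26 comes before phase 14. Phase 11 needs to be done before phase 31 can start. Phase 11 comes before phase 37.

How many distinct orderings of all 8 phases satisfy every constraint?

290

3 phases have no prerequisites (phase 36, phase 26, phase 39), so any of them could come first.
Systematically extending each partial ordering one phase at a time and counting, there are 290 complete orderings.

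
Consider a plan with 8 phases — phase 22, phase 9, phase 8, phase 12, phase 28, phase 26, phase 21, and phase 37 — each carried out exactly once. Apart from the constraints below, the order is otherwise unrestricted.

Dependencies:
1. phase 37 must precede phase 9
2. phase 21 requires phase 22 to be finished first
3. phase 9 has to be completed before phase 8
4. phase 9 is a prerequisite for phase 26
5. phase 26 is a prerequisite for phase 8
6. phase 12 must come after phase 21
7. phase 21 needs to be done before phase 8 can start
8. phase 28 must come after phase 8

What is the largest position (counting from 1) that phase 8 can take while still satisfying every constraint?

Following the constraints forward from phase 8, its only required successor is phase 28.
So at least 1 phase follows phase 8, putting phase 8 no later than position 7. That position is achievable by scheduling everything else first.

7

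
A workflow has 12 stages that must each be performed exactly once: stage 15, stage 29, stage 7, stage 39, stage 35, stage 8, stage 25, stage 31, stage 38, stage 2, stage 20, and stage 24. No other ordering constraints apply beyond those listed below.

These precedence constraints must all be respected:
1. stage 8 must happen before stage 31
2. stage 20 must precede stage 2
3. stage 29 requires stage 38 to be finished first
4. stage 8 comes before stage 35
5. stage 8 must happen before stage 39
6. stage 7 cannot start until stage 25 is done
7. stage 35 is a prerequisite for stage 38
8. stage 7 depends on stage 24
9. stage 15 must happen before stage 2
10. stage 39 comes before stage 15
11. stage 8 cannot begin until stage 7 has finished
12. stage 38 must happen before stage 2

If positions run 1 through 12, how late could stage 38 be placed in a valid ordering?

10

Every stage that must follow stage 38 has to come after it. Tracing all chains starting from stage 38, those stages are: stage 29, stage 2 — 2 in total.
So at least 2 stages follow stage 38, putting stage 38 no later than position 10. That position is achievable by scheduling everything else first.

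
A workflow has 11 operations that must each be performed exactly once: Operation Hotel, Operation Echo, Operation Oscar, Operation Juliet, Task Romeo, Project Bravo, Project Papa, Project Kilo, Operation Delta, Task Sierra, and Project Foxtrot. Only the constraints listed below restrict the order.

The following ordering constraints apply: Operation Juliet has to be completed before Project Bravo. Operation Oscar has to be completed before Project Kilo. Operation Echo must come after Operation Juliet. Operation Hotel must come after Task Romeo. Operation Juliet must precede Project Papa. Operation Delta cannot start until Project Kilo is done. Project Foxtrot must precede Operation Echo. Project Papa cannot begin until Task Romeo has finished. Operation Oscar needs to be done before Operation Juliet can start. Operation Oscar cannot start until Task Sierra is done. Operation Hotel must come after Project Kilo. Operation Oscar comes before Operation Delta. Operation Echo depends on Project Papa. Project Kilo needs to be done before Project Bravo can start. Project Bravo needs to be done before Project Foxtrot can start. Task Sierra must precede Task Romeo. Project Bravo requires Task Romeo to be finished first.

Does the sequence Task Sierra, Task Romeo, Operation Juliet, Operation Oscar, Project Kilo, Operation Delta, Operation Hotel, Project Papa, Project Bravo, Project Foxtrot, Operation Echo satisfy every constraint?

In the proposed order, Operation Juliet appears before Operation Oscar.
That contradicts the constraint that Operation Oscar must precede Operation Juliet.

No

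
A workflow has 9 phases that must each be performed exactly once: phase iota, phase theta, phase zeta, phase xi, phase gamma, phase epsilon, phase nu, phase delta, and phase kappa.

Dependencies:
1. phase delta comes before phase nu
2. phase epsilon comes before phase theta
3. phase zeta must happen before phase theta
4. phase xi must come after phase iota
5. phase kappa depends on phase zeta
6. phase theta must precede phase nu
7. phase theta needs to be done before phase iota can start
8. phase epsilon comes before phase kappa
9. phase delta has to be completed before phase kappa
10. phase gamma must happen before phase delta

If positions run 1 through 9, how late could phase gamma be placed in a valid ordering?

Every phase that must follow phase gamma has to come after it. Tracing all chains starting from phase gamma, those phases are: phase nu, phase delta, phase kappa — 3 in total.
With 3 mandatory successors out of 9 phases total, the latest slot for phase gamma is 9−3 = 6, and it's reachable by doing all non-successors before phase gamma.

6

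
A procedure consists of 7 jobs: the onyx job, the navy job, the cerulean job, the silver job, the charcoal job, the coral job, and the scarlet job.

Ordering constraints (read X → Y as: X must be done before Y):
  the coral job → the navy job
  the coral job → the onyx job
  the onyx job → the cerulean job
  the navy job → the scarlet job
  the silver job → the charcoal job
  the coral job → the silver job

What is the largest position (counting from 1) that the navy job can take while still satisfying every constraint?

The only job forced after the navy job (directly or by a chain) is the scarlet job.
With 1 mandatory successor out of 7 jobs total, the latest slot for the navy job is 7−1 = 6, and it's reachable by doing all non-successors before the navy job.

6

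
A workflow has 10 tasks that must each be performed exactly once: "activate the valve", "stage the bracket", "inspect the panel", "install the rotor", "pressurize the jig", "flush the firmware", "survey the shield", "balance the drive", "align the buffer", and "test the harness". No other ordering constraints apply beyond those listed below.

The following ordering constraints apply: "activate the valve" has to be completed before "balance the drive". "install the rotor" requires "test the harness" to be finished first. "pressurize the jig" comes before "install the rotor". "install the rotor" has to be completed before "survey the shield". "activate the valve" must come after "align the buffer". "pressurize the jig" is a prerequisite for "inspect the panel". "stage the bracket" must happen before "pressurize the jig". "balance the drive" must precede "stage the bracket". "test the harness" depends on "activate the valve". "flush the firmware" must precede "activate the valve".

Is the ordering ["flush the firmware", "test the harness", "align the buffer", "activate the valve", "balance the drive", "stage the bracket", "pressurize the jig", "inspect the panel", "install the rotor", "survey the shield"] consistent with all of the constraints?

No

Here "activate the valve" comes after "test the harness".
That contradicts the constraint that "activate the valve" must precede "test the harness".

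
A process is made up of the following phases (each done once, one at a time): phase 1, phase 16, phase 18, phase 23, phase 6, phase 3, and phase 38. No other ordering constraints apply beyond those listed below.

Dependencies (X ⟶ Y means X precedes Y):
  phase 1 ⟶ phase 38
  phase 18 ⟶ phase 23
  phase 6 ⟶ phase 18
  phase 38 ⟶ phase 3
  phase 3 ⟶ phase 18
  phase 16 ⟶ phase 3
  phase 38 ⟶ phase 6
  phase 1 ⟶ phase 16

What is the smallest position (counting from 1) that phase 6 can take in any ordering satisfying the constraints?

Every phase that must precede phase 6 has to come before it. Tracing all chains that end at phase 6, those phases are: phase 1, phase 38 — 2 in total.
So at minimum 2 phases come before phase 6, putting phase 6 no earlier than position 3. That position is achievable by scheduling exactly those predecessors first.

3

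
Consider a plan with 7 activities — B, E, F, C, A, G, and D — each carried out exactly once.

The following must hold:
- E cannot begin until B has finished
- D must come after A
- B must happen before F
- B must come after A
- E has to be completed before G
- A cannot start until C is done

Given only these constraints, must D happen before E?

Nothing in the constraints links D and E; they are unordered relative to each other.
So D can come before E or after — it is not forced.

No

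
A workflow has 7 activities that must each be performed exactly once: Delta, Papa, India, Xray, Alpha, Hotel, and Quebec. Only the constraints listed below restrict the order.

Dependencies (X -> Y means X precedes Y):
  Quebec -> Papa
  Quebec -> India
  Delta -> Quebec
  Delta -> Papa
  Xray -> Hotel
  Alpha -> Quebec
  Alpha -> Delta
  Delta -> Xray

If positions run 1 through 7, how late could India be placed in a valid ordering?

7

No constraint forces any activity after India, so it can be placed last, in position 7.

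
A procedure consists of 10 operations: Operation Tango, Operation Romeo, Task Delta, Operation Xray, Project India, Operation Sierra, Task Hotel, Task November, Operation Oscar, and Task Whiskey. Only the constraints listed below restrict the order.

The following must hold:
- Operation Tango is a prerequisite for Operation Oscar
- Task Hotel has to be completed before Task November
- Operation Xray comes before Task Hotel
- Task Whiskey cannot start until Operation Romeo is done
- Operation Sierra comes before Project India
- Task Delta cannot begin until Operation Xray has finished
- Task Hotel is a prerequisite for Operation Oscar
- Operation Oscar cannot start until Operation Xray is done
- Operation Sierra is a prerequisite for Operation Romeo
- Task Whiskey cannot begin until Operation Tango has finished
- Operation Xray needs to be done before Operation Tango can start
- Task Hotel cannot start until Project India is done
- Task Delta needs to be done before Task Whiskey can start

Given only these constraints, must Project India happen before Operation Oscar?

Yes

Following the dependencies: Project India → Task Hotel → Operation Oscar.
So Project India must precede Operation Oscar in any valid ordering.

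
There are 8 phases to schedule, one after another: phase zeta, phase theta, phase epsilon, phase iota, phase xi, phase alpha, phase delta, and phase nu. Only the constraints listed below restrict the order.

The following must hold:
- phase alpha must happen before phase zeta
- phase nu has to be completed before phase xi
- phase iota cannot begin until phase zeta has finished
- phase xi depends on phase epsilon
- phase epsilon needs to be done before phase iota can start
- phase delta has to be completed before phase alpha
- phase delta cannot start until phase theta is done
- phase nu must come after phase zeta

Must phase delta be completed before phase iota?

Yes

There is a constraint chain phase delta → phase alpha → phase zeta → phase iota.
So phase delta must precede phase iota in any valid ordering.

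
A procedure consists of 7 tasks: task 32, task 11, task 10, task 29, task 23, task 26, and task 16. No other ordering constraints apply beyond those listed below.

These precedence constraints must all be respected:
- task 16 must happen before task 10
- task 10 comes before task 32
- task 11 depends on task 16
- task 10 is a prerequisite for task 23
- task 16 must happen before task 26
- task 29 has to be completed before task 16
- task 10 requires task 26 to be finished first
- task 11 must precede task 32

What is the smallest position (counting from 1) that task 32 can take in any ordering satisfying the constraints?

6

Working backwards through the constraints from task 32, its full set of required predecessors is task 11, task 10, task 29, task 26, task 16 — 5 of them.
So at minimum 5 tasks come before task 32, putting task 32 no earlier than position 6. That position is achievable by scheduling exactly those predecessors first.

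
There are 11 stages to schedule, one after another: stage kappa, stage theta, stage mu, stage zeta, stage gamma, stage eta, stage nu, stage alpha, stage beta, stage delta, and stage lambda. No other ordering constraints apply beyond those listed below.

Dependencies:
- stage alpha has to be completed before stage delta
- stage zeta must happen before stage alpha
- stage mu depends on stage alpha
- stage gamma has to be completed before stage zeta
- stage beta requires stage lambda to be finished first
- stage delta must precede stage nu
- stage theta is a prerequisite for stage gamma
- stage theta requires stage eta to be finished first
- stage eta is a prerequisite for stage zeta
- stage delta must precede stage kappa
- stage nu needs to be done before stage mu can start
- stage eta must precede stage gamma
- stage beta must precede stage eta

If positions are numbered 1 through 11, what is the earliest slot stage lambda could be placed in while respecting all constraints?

Stage lambda has no prerequisites at all, so it can go in position 1.

1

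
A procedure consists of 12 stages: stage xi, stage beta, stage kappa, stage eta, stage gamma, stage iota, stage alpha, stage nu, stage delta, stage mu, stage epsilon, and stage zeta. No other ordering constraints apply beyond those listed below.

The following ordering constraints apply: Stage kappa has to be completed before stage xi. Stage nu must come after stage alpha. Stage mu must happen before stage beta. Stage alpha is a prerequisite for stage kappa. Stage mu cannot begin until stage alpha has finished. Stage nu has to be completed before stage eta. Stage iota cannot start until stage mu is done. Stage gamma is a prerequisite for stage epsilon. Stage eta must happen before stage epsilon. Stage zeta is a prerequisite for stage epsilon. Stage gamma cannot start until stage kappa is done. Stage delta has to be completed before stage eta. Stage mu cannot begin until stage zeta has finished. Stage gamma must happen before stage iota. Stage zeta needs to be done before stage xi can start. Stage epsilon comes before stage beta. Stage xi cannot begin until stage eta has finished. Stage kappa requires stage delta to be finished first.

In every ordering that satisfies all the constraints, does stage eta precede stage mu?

No

No chain of constraints connects stage eta to stage mu in either direction.
There exist valid orderings with stage mu before stage eta, so stage eta is not required to come first.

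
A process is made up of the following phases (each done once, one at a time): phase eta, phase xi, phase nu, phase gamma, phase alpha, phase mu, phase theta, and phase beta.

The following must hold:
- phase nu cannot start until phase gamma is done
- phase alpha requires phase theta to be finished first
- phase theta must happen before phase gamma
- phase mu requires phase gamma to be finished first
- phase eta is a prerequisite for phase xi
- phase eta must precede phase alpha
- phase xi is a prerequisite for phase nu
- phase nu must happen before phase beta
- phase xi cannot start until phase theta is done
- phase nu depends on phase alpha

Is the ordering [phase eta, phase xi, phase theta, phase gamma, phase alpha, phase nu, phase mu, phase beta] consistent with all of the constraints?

No

In the proposed order, phase xi appears before phase theta.
Since phase theta is required before phase xi, the ordering is invalid.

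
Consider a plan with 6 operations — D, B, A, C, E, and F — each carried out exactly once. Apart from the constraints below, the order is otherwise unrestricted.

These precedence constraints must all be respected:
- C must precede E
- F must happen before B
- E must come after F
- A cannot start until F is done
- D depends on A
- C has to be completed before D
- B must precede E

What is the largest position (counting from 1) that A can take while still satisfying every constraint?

The only operation forced after A (directly or by a chain) is D.
With 1 mandatory successor out of 6 operations total, the latest slot for A is 6−1 = 5, and it's reachable by doing all non-successors before A.

5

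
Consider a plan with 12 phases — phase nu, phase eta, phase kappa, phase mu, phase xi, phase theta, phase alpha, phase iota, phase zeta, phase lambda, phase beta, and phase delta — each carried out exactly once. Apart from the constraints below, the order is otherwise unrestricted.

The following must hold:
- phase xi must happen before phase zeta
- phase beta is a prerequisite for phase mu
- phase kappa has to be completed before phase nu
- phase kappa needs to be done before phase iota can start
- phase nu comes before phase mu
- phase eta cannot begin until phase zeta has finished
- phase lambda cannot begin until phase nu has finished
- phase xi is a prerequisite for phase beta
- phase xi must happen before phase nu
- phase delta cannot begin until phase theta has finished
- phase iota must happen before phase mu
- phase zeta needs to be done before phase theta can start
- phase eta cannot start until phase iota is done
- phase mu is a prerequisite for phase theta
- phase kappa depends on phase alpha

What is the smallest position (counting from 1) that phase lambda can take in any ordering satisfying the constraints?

5

The phases that are forced before phase lambda, directly or transitively, are phase nu, phase kappa, phase xi, phase alpha. That's 4 phases.
So at minimum 4 phases come before phase lambda, putting phase lambda no earlier than position 5. That position is achievable by scheduling exactly those predecessors first.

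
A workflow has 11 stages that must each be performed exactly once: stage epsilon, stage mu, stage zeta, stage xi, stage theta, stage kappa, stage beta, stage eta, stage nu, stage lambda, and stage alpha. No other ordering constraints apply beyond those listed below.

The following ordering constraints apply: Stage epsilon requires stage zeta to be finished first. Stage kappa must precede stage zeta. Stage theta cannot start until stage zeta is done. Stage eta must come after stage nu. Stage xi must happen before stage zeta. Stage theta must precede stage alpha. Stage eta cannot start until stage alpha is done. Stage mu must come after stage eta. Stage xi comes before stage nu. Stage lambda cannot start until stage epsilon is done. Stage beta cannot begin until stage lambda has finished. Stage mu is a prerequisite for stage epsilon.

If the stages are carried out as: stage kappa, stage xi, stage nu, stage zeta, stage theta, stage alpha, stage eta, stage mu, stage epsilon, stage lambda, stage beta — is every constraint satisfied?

Yes

Going through the constraints one by one, each required predecessor appears earlier in the sequence than its dependent — e.g. stage zeta (position 4) is before stage epsilon (position 9), as required.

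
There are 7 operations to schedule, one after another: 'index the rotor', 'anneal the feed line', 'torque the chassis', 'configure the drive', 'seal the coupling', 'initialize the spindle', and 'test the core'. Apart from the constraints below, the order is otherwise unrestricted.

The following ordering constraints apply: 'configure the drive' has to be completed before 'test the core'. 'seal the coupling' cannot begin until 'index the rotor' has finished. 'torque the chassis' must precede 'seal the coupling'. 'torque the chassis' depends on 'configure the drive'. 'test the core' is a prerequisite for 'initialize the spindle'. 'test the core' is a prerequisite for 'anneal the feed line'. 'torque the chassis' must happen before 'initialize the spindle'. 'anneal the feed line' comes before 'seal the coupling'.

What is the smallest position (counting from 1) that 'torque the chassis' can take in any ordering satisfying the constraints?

2

Working backwards through the constraints from 'torque the chassis', its only required predecessor is 'configure the drive'.
So at minimum 1 operation comes before 'torque the chassis', putting 'torque the chassis' no earlier than position 2. That position is achievable by scheduling exactly that predecessor first.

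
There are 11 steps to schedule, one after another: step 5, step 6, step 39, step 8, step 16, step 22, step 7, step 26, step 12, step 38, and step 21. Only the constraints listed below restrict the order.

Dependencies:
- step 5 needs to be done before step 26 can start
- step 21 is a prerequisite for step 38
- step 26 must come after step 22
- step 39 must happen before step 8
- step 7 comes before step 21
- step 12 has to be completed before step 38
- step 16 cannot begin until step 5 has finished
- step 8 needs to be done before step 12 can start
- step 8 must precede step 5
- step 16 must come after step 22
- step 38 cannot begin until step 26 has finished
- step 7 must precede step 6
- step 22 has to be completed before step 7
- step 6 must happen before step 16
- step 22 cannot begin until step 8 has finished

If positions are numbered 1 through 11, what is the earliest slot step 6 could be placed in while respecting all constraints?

5

The steps that are forced before step 6, directly or transitively, are step 39, step 8, step 22, step 7. That's 4 steps.
So at minimum 4 steps come before step 6, putting step 6 no earlier than position 5. That position is achievable by scheduling exactly those predecessors first.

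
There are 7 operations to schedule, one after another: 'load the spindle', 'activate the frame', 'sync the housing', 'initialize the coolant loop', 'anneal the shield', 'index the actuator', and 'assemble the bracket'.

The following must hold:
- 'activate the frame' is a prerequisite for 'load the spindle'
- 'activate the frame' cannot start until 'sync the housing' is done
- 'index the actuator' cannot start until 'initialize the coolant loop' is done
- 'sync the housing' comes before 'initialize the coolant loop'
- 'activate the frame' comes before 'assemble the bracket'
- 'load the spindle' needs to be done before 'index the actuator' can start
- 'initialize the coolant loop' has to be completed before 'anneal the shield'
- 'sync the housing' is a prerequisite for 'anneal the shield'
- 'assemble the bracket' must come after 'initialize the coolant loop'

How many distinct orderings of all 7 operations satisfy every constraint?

33

Only 'sync the housing' has no prerequisites, so it must go first.
Counting all ways to extend the partial order to a total order gives 33.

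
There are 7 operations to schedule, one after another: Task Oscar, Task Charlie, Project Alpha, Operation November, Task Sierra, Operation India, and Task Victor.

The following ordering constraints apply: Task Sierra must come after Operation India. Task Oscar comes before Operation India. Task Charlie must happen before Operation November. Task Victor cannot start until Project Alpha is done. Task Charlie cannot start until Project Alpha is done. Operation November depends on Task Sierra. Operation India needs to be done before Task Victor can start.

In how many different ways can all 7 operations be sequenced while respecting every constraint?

The operations with no prerequisites are Task Oscar, Project Alpha; any of them can be placed first.
Enumerating by repeatedly choosing an available operation (one whose prerequisites are all placed) gives 36 distinct complete orderings.

36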